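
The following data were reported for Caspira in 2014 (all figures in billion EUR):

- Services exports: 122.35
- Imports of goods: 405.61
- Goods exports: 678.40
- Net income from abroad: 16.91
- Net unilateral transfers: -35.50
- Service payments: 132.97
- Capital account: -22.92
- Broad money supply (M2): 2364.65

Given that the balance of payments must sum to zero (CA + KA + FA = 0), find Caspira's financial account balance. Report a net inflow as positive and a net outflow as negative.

-220.66

Goods balance = 678.40 - 405.61 = 272.79
Services balance = 122.35 - 132.97 = -10.62
Trade balance (goods + services) = 272.79 + (-10.62) = 262.17
Net primary income = 16.91
Net secondary income = -35.50
Current account = 262.17 + 16.91 + (-35.50) = 243.58
Financial account = -(243.58 + (-22.92)) = -220.66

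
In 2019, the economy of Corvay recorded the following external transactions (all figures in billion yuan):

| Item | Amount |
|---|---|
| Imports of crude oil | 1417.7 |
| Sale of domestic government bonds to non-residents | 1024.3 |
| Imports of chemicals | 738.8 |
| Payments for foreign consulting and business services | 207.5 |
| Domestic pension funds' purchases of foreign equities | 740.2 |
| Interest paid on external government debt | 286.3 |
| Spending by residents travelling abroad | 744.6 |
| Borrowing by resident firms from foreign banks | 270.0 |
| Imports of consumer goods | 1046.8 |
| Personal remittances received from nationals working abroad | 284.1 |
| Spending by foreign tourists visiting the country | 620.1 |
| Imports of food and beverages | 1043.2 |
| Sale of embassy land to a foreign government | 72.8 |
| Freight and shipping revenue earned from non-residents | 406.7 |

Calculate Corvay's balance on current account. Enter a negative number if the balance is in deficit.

Goods: -1043.2 - 738.8 - 1046.8 - 1417.7 = -4246.5
Services: 620.1 + 406.7 - 207.5 - 744.6 = 74.7
Primary income: -286.3
Secondary income: 284.1
Current account = (-4246.5) + 74.7 + (-286.3) + 284.1 = -4174.0
(Excluded from the current account — financial account: sale of domestic government bonds to non-residents 1024.3, domestic pension funds' purchases of foreign equities 740.2, borrowing by resident firms from foreign banks 270.0; capital account: sale of embassy land to a foreign government 72.8.)

-4174.0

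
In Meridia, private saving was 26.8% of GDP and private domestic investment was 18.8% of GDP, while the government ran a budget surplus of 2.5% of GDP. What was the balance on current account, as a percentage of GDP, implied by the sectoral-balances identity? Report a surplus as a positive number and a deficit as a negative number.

10.5

By the sectoral-balances identity, CA = (S_private - I) + (T - G).
Private balance = 26.8 - 18.8 = 8.0
Government balance (T - G) = 2.5
CA = 8.0 + 2.5 = 10.5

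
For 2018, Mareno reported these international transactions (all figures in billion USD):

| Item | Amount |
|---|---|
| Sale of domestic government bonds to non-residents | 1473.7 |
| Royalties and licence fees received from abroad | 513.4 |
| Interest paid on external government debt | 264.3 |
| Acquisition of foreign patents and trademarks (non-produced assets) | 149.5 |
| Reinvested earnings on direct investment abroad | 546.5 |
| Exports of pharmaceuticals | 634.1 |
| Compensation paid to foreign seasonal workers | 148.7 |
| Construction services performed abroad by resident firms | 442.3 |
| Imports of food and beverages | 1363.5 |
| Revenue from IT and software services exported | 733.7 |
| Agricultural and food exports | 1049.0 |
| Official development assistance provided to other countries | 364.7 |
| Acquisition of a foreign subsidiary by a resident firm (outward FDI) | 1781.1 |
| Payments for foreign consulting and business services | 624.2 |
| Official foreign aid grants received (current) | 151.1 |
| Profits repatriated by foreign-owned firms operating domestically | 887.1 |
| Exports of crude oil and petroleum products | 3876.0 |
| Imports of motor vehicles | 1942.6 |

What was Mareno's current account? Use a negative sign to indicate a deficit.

Goods: -1942.6 + 3876.0 + 1049.0 + 634.1 - 1363.5 = 2253.0
Services: -624.2 + 513.4 + 733.7 + 442.3 = 1065.2
Primary income: -148.7 - 264.3 + 546.5 - 887.1 = -753.6
Secondary income: -364.7 + 151.1 = -213.6
Current account = 2253.0 + 1065.2 + (-753.6) + (-213.6) = 2351.0
(Excluded from the current account — financial account: sale of domestic government bonds to non-residents 1473.7, acquisition of a foreign subsidiary by a resident firm (outward FDI) 1781.1; capital account: acquisition of foreign patents and trademarks (non-produced assets) 149.5.)

2351.0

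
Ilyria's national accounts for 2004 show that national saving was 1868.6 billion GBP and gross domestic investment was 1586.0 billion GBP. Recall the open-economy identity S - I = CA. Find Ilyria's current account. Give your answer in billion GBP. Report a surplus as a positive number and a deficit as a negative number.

CA = S - I = 1868.6 - 1586.0 = 282.6

282.6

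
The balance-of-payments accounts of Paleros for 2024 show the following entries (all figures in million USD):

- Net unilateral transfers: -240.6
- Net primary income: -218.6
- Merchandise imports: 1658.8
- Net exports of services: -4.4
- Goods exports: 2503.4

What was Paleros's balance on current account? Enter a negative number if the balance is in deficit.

381.0

Goods balance = 2503.4 - 1658.8 = 844.6
Services balance = -4.4
Trade balance (goods + services) = 844.6 + (-4.4) = 840.2
Net primary income = -218.6
Net secondary income = -240.6
Current account = 840.2 + (-218.6) + (-240.6) = 381.0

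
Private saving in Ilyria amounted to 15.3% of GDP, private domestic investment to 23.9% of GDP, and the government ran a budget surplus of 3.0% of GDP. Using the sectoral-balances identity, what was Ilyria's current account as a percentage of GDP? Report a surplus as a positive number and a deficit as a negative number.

-5.6

By the sectoral-balances identity, CA = (S_private - I) + (T - G).
Private balance = 15.3 - 23.9 = -8.6
Government balance (T - G) = 3.0
CA = -8.6 + 3.0 = -5.6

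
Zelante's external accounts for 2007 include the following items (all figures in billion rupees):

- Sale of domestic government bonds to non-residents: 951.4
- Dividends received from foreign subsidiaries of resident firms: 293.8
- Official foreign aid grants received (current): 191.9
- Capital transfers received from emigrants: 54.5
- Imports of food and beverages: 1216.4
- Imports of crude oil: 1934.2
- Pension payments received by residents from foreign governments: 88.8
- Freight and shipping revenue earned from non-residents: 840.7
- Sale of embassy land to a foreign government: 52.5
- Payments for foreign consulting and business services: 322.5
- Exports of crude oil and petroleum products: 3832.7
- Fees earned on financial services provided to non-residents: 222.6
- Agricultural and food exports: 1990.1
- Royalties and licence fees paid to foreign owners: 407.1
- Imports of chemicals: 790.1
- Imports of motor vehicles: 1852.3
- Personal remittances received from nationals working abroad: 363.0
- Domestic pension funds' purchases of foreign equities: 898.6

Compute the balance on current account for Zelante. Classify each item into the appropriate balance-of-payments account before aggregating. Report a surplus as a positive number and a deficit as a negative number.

1301.0

Goods: -1216.4 + 3832.7 - 1852.3 + 1990.1 - 790.1 - 1934.2 = 29.8
Services: -407.1 - 322.5 + 222.6 + 840.7 = 333.7
Primary income: 293.8
Secondary income: 88.8 + 191.9 + 363.0 = 643.7
Current account = 29.8 + 333.7 + 293.8 + 643.7 = 1301.0
(Excluded from the current account — financial account: sale of domestic government bonds to non-residents 951.4, domestic pension funds' purchases of foreign equities 898.6; capital account: capital transfers received from emigrants 54.5, sale of embassy land to a foreign government 52.5.)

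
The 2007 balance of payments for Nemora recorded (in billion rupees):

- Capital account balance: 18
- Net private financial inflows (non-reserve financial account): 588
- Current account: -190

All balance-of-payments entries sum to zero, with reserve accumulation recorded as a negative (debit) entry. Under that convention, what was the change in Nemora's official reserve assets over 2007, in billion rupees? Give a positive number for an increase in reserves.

Official reserve transactions balance = -((-190) + 18 + 588) = -416
An accumulation of reserves is recorded as a debit (negative entry), so the change in the stock of reserves is the negative of that balance.
Change in official reserves = -(-416) = 416

416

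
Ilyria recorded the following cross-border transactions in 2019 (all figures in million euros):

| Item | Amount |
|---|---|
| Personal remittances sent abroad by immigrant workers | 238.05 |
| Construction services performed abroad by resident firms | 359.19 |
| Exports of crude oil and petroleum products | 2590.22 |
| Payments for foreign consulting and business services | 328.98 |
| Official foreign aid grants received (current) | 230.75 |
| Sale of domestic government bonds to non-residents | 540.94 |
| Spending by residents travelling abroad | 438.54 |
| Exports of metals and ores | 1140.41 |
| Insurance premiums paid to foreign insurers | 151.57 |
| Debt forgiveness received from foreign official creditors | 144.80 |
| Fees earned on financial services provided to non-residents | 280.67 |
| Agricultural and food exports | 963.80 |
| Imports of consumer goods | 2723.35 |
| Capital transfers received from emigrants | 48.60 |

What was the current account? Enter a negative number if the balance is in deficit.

1684.55

Goods: 963.80 - 2723.35 + 2590.22 + 1140.41 = 1971.08
Services: -151.57 - 438.54 + 280.67 - 328.98 + 359.19 = -279.23
Secondary income: -238.05 + 230.75 = -7.30
Current account = 1971.08 + (-279.23) + (-7.30) = 1684.55
(Excluded from the current account — financial account: sale of domestic government bonds to non-residents 540.94; capital account: debt forgiveness received from foreign official creditors 144.80, capital transfers received from emigrants 48.60.)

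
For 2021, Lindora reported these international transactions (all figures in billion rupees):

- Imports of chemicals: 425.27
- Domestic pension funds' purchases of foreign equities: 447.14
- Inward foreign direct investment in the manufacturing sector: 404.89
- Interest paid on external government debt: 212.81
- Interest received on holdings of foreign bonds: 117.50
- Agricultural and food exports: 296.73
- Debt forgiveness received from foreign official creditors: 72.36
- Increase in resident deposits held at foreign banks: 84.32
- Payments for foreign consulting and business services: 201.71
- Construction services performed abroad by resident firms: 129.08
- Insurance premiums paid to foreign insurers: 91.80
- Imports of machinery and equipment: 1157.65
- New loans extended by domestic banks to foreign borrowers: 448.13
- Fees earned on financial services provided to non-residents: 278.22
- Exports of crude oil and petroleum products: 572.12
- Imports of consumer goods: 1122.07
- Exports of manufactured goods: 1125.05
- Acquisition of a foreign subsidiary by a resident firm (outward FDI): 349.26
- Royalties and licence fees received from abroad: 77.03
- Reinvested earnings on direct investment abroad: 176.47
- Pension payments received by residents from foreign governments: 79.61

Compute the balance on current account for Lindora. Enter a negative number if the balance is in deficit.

Goods: -1122.07 - 1157.65 + 296.73 + 572.12 + 1125.05 - 425.27 = -711.09
Services: -91.80 + 77.03 - 201.71 + 278.22 + 129.08 = 190.82
Primary income: 176.47 + 117.50 - 212.81 = 81.16
Secondary income: 79.61
Current account = (-711.09) + 190.82 + 81.16 + 79.61 = -359.50
(Excluded from the current account — financial account: domestic pension funds' purchases of foreign equities 447.14, inward foreign direct investment in the manufacturing sector 404.89, increase in resident deposits held at foreign banks 84.32, new loans extended by domestic banks to foreign borrowers 448.13, acquisition of a foreign subsidiary by a resident firm (outward FDI) 349.26; capital account: debt forgiveness received from foreign official creditors 72.36.)

-359.50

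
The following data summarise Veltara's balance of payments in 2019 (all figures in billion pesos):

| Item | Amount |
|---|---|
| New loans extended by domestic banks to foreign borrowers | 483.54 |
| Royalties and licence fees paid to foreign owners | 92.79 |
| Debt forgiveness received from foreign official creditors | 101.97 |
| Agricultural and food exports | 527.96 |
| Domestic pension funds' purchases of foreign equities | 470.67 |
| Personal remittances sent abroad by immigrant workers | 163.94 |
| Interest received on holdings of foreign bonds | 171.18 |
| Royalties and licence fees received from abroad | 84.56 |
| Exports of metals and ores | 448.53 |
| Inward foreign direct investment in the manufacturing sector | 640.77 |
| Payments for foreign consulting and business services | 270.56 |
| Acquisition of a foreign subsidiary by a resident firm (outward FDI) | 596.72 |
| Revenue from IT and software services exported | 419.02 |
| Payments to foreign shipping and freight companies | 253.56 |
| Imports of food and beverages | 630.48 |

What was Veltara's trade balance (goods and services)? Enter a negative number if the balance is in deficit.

232.68

Goods: 448.53 - 630.48 + 527.96 = 346.01
Services: -253.56 - 92.79 + 84.56 - 270.56 + 419.02 = -113.33
Trade balance = 346.01 + (-113.33) = 232.68
(Excluded from the trade balance — financial account: new loans extended by domestic banks to foreign borrowers 483.54, domestic pension funds' purchases of foreign equities 470.67, inward foreign direct investment in the manufacturing sector 640.77, acquisition of a foreign subsidiary by a resident firm (outward FDI) 596.72; capital account: debt forgiveness received from foreign official creditors 101.97; secondary income: personal remittances sent abroad by immigrant workers 163.94; primary income: interest received on holdings of foreign bonds 171.18.)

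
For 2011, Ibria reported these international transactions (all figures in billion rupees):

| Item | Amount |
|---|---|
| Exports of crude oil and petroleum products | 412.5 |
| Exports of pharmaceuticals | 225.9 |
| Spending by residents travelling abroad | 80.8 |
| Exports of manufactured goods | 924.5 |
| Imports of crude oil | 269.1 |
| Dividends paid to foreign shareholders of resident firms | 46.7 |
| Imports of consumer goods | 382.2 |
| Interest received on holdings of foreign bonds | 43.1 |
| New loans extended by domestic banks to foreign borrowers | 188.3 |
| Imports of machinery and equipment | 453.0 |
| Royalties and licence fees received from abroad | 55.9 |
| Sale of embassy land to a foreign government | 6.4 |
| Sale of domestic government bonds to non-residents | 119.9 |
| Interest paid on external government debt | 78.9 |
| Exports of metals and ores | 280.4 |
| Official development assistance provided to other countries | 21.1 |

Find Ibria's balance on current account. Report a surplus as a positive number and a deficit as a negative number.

Goods: -453.0 - 269.1 - 382.2 + 280.4 + 225.9 + 412.5 + 924.5 = 739.0
Services: -80.8 + 55.9 = -24.9
Primary income: -78.9 + 43.1 - 46.7 = -82.5
Secondary income: -21.1
Current account = 739.0 + (-24.9) + (-82.5) + (-21.1) = 610.5
(Excluded from the current account — financial account: new loans extended by domestic banks to foreign borrowers 188.3, sale of domestic government bonds to non-residents 119.9; capital account: sale of embassy land to a foreign government 6.4.)

610.5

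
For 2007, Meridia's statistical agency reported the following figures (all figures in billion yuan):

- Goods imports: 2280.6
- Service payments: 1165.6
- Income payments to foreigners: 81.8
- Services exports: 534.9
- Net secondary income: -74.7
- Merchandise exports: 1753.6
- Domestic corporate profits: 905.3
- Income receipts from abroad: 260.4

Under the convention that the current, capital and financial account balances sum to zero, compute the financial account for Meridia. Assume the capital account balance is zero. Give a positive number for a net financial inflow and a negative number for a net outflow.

Goods balance = 1753.6 - 2280.6 = -527.0
Services balance = 534.9 - 1165.6 = -630.7
Trade balance (goods + services) = -527.0 + (-630.7) = -1157.7
Net primary income = 260.4 - 81.8 = 178.6
Net secondary income = -74.7
Current account = -1157.7 + 178.6 + (-74.7) = -1053.8
Financial account = -(-1053.8) = 1053.8

1053.8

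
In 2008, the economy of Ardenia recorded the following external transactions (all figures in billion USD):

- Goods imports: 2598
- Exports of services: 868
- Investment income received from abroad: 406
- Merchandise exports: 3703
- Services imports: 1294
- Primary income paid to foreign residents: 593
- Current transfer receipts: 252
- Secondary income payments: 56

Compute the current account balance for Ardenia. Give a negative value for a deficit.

Goods balance = 3703 - 2598 = 1105
Services balance = 868 - 1294 = -426
Trade balance (goods + services) = 1105 + (-426) = 679
Net primary income = 406 - 593 = -187
Net secondary income = 252 - 56 = 196
Current account = 679 + (-187) + 196 = 688

688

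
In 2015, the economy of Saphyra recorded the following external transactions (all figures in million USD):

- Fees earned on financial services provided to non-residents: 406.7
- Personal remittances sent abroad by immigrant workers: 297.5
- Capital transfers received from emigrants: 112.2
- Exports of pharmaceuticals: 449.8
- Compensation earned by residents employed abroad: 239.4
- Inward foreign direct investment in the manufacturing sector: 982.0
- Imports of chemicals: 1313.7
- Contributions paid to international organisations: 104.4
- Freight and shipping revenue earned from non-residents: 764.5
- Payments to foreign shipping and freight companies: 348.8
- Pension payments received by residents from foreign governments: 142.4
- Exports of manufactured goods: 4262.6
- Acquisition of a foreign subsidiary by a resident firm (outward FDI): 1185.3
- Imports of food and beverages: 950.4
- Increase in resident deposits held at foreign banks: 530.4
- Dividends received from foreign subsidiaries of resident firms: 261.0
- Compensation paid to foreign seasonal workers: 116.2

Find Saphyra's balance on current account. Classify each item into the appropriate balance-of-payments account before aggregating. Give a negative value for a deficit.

3395.4

Goods: 449.8 - 950.4 - 1313.7 + 4262.6 = 2448.3
Services: -348.8 + 406.7 + 764.5 = 822.4
Primary income: -116.2 + 261.0 + 239.4 = 384.2
Secondary income: 142.4 - 104.4 - 297.5 = -259.5
Current account = 2448.3 + 822.4 + 384.2 + (-259.5) = 3395.4
(Excluded from the current account — capital account: capital transfers received from emigrants 112.2; financial account: inward foreign direct investment in the manufacturing sector 982.0, acquisition of a foreign subsidiary by a resident firm (outward FDI) 1185.3, increase in resident deposits held at foreign banks 530.4.)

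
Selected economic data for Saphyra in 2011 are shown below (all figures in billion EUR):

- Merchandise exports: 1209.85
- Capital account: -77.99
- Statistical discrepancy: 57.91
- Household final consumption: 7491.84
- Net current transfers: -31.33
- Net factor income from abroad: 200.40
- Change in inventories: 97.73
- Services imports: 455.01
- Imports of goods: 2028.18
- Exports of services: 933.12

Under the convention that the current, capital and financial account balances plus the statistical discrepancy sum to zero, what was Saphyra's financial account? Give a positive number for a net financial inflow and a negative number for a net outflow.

191.23

Goods balance = 1209.85 - 2028.18 = -818.33
Services balance = 933.12 - 455.01 = 478.11
Trade balance (goods + services) = -818.33 + 478.11 = -340.22
Net primary income = 200.40
Net secondary income = -31.33
Current account = -340.22 + 200.40 + (-31.33) = -171.15
Financial account = -(-171.15 + (-77.99) + 57.91) = 191.23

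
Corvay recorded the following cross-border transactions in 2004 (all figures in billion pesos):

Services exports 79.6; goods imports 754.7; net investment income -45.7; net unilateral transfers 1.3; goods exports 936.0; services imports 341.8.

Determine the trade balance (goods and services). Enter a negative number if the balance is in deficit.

Goods balance = 936.0 - 754.7 = 181.3
Services balance = 79.6 - 341.8 = -262.2
Trade balance (goods + services) = 181.3 + (-262.2) = -80.9

-80.9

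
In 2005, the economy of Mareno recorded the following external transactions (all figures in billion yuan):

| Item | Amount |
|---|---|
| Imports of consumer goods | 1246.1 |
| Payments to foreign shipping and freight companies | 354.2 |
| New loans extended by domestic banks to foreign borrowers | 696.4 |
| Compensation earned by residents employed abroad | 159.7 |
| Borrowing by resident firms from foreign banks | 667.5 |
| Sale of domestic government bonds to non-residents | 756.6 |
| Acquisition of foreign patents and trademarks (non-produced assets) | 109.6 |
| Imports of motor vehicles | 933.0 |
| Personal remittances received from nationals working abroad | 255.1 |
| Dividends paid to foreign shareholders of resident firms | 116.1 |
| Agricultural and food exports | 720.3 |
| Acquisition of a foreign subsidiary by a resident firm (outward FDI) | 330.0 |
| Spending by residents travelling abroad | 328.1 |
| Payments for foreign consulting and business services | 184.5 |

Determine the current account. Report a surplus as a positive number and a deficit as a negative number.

Goods: -1246.1 + 720.3 - 933.0 = -1458.8
Services: -354.2 - 184.5 - 328.1 = -866.8
Primary income: 159.7 - 116.1 = 43.6
Secondary income: 255.1
Current account = (-1458.8) + (-866.8) + 43.6 + 255.1 = -2026.9
(Excluded from the current account — financial account: new loans extended by domestic banks to foreign borrowers 696.4, borrowing by resident firms from foreign banks 667.5, sale of domestic government bonds to non-residents 756.6, acquisition of a foreign subsidiary by a resident firm (outward FDI) 330.0; capital account: acquisition of foreign patents and trademarks (non-produced assets) 109.6.)

-2026.9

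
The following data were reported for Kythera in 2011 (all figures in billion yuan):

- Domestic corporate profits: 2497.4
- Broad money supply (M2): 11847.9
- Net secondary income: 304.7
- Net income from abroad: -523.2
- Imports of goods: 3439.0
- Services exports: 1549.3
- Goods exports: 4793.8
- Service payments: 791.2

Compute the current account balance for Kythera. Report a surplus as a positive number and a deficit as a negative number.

Goods balance = 4793.8 - 3439.0 = 1354.8
Services balance = 1549.3 - 791.2 = 758.1
Trade balance (goods + services) = 1354.8 + 758.1 = 2112.9
Net primary income = -523.2
Net secondary income = 304.7
Current account = 2112.9 + (-523.2) + 304.7 = 1894.4

1894.4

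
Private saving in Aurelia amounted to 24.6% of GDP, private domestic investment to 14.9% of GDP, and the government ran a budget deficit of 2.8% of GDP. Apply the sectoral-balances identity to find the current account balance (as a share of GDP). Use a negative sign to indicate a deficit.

6.9

By the sectoral-balances identity, CA = (S_private - I) + (T - G).
Private balance = 24.6 - 14.9 = 9.7
Government balance (T - G) = -2.8
CA = 9.7 + (-2.8) = 6.9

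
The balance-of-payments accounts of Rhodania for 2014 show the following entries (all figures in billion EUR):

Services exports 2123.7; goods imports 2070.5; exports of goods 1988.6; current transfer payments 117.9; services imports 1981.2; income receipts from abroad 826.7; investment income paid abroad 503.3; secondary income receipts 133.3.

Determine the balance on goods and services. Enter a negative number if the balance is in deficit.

Goods balance = 1988.6 - 2070.5 = -81.9
Services balance = 2123.7 - 1981.2 = 142.5
Trade balance (goods + services) = -81.9 + 142.5 = 60.6

60.6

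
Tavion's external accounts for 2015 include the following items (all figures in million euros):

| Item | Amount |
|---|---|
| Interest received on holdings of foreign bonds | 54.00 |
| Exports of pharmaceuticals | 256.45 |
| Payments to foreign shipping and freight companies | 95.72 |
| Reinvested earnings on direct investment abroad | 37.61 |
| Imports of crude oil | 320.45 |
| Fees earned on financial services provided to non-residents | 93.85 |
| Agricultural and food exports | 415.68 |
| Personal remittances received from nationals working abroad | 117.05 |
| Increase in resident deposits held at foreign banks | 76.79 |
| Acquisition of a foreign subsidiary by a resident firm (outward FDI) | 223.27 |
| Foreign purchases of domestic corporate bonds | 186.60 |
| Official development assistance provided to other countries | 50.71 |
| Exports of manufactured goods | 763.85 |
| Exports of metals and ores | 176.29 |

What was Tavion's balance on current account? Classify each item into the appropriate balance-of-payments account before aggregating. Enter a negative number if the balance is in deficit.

1447.90

Goods: -320.45 + 763.85 + 256.45 + 176.29 + 415.68 = 1291.82
Services: 93.85 - 95.72 = -1.87
Primary income: 37.61 + 54.00 = 91.61
Secondary income: -50.71 + 117.05 = 66.34
Current account = 1291.82 + (-1.87) + 91.61 + 66.34 = 1447.90
(Excluded from the current account — financial account: increase in resident deposits held at foreign banks 76.79, acquisition of a foreign subsidiary by a resident firm (outward FDI) 223.27, foreign purchases of domestic corporate bonds 186.60.)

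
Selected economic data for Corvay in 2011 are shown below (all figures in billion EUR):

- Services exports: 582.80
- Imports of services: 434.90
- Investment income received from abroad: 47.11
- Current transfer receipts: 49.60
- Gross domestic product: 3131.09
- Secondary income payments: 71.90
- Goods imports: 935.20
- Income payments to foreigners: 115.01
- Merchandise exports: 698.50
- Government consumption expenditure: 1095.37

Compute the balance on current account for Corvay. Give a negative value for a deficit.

Goods balance = 698.50 - 935.20 = -236.70
Services balance = 582.80 - 434.90 = 147.90
Trade balance (goods + services) = -236.70 + 147.90 = -88.80
Net primary income = 47.11 - 115.01 = -67.90
Net secondary income = 49.60 - 71.90 = -22.30
Current account = -88.80 + (-67.90) + (-22.30) = -179.00

-179.00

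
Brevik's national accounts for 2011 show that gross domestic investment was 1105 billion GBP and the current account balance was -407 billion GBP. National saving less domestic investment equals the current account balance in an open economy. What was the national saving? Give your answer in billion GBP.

S = I + CA = 1105 + (-407) = 698

698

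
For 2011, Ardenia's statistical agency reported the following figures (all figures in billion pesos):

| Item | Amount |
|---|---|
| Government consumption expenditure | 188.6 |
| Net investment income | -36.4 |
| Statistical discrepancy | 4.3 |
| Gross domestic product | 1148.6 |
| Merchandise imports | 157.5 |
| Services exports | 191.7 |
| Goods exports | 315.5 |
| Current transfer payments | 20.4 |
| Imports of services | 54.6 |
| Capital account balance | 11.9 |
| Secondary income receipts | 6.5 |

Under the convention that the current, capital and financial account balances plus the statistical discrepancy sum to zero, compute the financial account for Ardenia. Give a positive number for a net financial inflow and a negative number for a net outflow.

-261.0

Goods balance = 315.5 - 157.5 = 158.0
Services balance = 191.7 - 54.6 = 137.1
Trade balance (goods + services) = 158.0 + 137.1 = 295.1
Net primary income = -36.4
Net secondary income = 6.5 - 20.4 = -13.9
Current account = 295.1 + (-36.4) + (-13.9) = 244.8
Financial account = -(244.8 + 11.9 + 4.3) = -261.0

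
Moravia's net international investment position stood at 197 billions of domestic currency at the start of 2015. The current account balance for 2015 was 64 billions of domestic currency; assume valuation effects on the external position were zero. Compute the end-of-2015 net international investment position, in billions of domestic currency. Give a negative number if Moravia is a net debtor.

261

With no valuation effects, change in NIIP = current account = 64
End-of-year NIIP = 197 + 64 = 261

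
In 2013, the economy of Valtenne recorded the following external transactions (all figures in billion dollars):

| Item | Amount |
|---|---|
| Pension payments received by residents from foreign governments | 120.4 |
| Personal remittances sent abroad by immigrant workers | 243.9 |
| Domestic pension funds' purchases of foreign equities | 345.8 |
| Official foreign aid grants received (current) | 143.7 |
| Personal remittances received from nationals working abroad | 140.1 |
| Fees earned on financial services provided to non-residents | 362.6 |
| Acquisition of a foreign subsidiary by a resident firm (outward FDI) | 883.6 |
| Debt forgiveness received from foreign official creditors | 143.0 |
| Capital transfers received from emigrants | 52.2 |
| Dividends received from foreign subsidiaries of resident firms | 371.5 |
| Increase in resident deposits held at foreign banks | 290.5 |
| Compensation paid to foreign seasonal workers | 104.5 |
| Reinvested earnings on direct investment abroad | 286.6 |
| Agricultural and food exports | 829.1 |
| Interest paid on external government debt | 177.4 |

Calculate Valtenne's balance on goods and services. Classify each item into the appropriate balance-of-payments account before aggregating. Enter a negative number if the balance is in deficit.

1191.7

Goods: 829.1
Services: 362.6
Trade balance = 829.1 + 362.6 = 1191.7
(Excluded from the trade balance — secondary income: pension payments received by residents from foreign governments 120.4, personal remittances sent abroad by immigrant workers 243.9, official foreign aid grants received (current) 143.7, personal remittances received from nationals working abroad 140.1; financial account: domestic pension funds' purchases of foreign equities 345.8, acquisition of a foreign subsidiary by a resident firm (outward FDI) 883.6, increase in resident deposits held at foreign banks 290.5; capital account: debt forgiveness received from foreign official creditors 143.0, capital transfers received from emigrants 52.2; primary income: dividends received from foreign subsidiaries of resident firms 371.5, compensation paid to foreign seasonal workers 104.5, reinvested earnings on direct investment abroad 286.6, interest paid on external government debt 177.4.)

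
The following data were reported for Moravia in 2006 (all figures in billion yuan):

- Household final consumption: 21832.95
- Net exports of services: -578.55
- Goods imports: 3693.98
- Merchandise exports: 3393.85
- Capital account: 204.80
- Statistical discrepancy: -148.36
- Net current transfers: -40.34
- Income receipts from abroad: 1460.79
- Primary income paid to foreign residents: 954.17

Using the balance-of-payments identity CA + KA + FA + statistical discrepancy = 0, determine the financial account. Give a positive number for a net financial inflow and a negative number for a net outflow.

355.96

Goods balance = 3393.85 - 3693.98 = -300.13
Services balance = -578.55
Trade balance (goods + services) = -300.13 + (-578.55) = -878.68
Net primary income = 1460.79 - 954.17 = 506.62
Net secondary income = -40.34
Current account = -878.68 + 506.62 + (-40.34) = -412.40
Financial account = -(-412.40 + 204.80 + (-148.36)) = 355.96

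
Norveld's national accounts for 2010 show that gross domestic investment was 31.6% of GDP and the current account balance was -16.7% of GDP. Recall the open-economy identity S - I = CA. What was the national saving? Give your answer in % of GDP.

14.9

S - I = CA (net lending to the rest of the world).
S = I + CA = 31.6 + (-16.7) = 14.9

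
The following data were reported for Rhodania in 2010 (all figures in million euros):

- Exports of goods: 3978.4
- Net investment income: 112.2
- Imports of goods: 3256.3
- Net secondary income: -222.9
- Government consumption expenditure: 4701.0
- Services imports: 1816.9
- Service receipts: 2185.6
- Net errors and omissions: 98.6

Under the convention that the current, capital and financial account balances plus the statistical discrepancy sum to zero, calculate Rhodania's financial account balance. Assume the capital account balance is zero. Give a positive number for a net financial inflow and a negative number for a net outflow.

Goods balance = 3978.4 - 3256.3 = 722.1
Services balance = 2185.6 - 1816.9 = 368.7
Trade balance (goods + services) = 722.1 + 368.7 = 1090.8
Net primary income = 112.2
Net secondary income = -222.9
Current account = 1090.8 + 112.2 + (-222.9) = 980.1
Financial account = -(980.1 + 98.6) = -1078.7

-1078.7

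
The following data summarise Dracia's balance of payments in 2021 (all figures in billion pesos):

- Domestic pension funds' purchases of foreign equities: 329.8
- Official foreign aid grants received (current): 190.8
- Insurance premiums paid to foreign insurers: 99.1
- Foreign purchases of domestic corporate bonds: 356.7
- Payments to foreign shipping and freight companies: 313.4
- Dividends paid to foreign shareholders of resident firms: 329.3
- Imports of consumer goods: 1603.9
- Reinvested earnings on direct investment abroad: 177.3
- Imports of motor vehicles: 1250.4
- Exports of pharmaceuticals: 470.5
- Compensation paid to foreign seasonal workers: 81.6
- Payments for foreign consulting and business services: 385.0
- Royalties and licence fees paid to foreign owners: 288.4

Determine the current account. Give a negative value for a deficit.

Goods: -1250.4 - 1603.9 + 470.5 = -2383.8
Services: -313.4 - 99.1 - 288.4 - 385.0 = -1085.9
Primary income: -81.6 + 177.3 - 329.3 = -233.6
Secondary income: 190.8
Current account = (-2383.8) + (-1085.9) + (-233.6) + 190.8 = -3512.5
(Excluded from the current account — financial account: domestic pension funds' purchases of foreign equities 329.8, foreign purchases of domestic corporate bonds 356.7.)

-3512.5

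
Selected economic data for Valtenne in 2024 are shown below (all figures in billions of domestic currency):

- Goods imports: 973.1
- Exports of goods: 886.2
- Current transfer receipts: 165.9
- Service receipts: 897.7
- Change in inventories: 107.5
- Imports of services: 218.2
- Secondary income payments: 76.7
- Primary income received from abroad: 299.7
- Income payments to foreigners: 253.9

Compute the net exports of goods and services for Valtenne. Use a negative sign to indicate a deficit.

Goods balance = 886.2 - 973.1 = -86.9
Services balance = 897.7 - 218.2 = 679.5
Trade balance (goods + services) = -86.9 + 679.5 = 592.6

592.6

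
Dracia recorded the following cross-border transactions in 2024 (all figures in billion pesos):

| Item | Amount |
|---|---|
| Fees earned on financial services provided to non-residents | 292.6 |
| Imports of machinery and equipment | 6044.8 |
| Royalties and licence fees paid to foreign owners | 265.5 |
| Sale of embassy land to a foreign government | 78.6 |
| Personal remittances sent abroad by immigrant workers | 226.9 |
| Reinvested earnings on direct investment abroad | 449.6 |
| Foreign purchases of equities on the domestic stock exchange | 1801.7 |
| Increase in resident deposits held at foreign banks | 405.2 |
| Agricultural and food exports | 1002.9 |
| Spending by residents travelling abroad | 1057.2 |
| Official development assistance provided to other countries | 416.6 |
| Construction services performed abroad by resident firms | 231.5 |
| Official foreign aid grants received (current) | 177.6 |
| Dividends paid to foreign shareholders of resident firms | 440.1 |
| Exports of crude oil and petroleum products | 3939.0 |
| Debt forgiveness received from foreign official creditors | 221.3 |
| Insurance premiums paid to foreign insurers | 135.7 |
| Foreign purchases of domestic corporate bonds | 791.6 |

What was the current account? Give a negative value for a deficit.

Goods: 1002.9 + 3939.0 - 6044.8 = -1102.9
Services: 231.5 - 1057.2 + 292.6 - 135.7 - 265.5 = -934.3
Primary income: 449.6 - 440.1 = 9.5
Secondary income: -416.6 - 226.9 + 177.6 = -465.9
Current account = (-1102.9) + (-934.3) + 9.5 + (-465.9) = -2493.6
(Excluded from the current account — capital account: sale of embassy land to a foreign government 78.6, debt forgiveness received from foreign official creditors 221.3; financial account: foreign purchases of equities on the domestic stock exchange 1801.7, increase in resident deposits held at foreign banks 405.2, foreign purchases of domestic corporate bonds 791.6.)

-2493.6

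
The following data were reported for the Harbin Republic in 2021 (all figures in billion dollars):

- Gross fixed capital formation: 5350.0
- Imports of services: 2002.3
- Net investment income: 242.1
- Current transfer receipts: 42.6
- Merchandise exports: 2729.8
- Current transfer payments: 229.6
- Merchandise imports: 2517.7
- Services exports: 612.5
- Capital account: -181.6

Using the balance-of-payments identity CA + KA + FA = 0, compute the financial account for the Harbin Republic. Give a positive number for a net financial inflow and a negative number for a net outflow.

Goods balance = 2729.8 - 2517.7 = 212.1
Services balance = 612.5 - 2002.3 = -1389.8
Trade balance (goods + services) = 212.1 + (-1389.8) = -1177.7
Net primary income = 242.1
Net secondary income = 42.6 - 229.6 = -187.0
Current account = -1177.7 + 242.1 + (-187.0) = -1122.6
Financial account = -(-1122.6 + (-181.6)) = 1304.2

1304.2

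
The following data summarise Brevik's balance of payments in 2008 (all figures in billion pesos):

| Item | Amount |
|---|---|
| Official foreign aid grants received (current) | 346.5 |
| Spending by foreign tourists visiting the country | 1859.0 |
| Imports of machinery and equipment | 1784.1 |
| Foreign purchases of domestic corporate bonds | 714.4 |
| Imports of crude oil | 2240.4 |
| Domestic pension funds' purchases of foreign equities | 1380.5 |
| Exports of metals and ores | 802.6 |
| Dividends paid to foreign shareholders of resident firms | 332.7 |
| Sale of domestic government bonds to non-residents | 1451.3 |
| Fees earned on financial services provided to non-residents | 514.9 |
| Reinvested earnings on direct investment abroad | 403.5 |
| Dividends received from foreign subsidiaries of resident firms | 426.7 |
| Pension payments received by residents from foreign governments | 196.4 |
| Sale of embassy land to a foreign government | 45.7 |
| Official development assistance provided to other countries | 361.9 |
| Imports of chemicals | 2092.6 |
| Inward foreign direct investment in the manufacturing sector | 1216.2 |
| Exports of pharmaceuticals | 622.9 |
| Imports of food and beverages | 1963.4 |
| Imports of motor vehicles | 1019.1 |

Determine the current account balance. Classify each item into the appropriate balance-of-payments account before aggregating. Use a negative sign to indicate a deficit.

-4621.7

Goods: -2092.6 - 1784.1 - 1963.4 + 622.9 - 1019.1 + 802.6 - 2240.4 = -7674.1
Services: 514.9 + 1859.0 = 2373.9
Primary income: 426.7 - 332.7 + 403.5 = 497.5
Secondary income: 196.4 + 346.5 - 361.9 = 181.0
Current account = (-7674.1) + 2373.9 + 497.5 + 181.0 = -4621.7
(Excluded from the current account — financial account: foreign purchases of domestic corporate bonds 714.4, domestic pension funds' purchases of foreign equities 1380.5, sale of domestic government bonds to non-residents 1451.3, inward foreign direct investment in the manufacturing sector 1216.2; capital account: sale of embassy land to a foreign government 45.7.)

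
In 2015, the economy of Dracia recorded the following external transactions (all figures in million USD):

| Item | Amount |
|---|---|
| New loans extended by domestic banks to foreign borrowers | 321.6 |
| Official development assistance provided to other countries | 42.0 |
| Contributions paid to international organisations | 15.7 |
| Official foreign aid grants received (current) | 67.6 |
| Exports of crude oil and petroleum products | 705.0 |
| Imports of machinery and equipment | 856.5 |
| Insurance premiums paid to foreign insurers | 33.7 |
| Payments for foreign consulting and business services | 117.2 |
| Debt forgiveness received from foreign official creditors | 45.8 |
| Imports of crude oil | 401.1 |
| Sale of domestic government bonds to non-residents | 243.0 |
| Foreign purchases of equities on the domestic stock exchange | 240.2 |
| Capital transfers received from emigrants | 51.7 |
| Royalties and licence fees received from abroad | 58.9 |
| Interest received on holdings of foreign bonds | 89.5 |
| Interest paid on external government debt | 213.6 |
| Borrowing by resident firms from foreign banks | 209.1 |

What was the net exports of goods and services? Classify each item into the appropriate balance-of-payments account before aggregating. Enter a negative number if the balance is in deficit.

Goods: 705.0 - 401.1 - 856.5 = -552.6
Services: -33.7 - 117.2 + 58.9 = -92.0
Trade balance = -552.6 + (-92.0) = -644.6
(Excluded from the trade balance — financial account: new loans extended by domestic banks to foreign borrowers 321.6, sale of domestic government bonds to non-residents 243.0, foreign purchases of equities on the domestic stock exchange 240.2, borrowing by resident firms from foreign banks 209.1; secondary income: official development assistance provided to other countries 42.0, contributions paid to international organisations 15.7, official foreign aid grants received (current) 67.6; capital account: debt forgiveness received from foreign official creditors 45.8, capital transfers received from emigrants 51.7; primary income: interest received on holdings of foreign bonds 89.5, interest paid on external government debt 213.6.)

-644.6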